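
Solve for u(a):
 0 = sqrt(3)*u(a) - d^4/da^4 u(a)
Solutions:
 u(a) = C1*exp(-3^(1/8)*a) + C2*exp(3^(1/8)*a) + C3*sin(3^(1/8)*a) + C4*cos(3^(1/8)*a)


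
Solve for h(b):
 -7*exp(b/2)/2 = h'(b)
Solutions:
 h(b) = C1 - 7*exp(b/2)


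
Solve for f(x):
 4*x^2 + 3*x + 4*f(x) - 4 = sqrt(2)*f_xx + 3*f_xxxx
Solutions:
 f(x) = C1*exp(-2^(3/4)*sqrt(3)*x/3) + C2*exp(2^(3/4)*sqrt(3)*x/3) + C3*sin(2^(1/4)*x) + C4*cos(2^(1/4)*x) - x^2 - 3*x/4 - sqrt(2)/2 + 1


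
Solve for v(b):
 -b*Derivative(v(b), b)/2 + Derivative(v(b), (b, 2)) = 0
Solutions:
 v(b) = C1 + C2*erfi(b/2)


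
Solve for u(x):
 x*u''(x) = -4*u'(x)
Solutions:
 u(x) = C1 + C2/x^3


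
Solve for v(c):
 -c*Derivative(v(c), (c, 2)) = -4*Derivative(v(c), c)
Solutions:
 v(c) = C1 + C2*c^5


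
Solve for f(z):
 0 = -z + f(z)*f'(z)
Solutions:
 f(z) = -sqrt(C1 + z^2)
 f(z) = sqrt(C1 + z^2)


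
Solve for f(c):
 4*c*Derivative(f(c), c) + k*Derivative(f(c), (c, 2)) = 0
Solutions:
 f(c) = C1 + C2*sqrt(k)*erf(sqrt(2)*c*sqrt(1/k))


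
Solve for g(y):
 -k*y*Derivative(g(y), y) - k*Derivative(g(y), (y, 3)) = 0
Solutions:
 g(y) = C1 + Integral(C2*airyai(-y) + C3*airybi(-y), y)


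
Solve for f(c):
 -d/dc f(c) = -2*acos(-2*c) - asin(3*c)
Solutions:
 f(c) = C1 + 2*c*acos(-2*c) + c*asin(3*c) + sqrt(1 - 9*c^2)/3 + sqrt(1 - 4*c^2)


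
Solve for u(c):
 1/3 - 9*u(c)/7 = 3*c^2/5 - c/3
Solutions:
 u(c) = -7*c^2/15 + 7*c/27 + 7/27


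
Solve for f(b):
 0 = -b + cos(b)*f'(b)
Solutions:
 f(b) = C1 + Integral(b/cos(b), b)


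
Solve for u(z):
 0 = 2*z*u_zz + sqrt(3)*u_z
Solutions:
 u(z) = C1 + C2*z^(1 - sqrt(3)/2)


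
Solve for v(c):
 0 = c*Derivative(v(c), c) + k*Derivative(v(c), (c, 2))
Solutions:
 v(c) = C1 + C2*sqrt(k)*erf(sqrt(2)*c*sqrt(1/k)/2)


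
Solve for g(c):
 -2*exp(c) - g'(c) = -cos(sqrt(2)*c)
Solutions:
 g(c) = C1 - 2*exp(c) + sqrt(2)*sin(sqrt(2)*c)/2


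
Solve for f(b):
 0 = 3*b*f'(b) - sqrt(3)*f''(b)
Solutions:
 f(b) = C1 + C2*erfi(sqrt(2)*3^(1/4)*b/2)


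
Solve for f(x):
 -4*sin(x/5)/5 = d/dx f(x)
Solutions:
 f(x) = C1 + 4*cos(x/5)


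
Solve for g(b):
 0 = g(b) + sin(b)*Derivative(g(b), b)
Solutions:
 g(b) = C1*sqrt(cos(b) + 1)/sqrt(cos(b) - 1)


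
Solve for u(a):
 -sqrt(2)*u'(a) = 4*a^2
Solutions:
 u(a) = C1 - 2*sqrt(2)*a^3/3


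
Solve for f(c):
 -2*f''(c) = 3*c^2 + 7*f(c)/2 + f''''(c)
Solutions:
 f(c) = -6*c^2/7 + (C1*sin(2^(3/4)*7^(1/4)*c*cos(atan(sqrt(10)/2)/2)/2) + C2*cos(2^(3/4)*7^(1/4)*c*cos(atan(sqrt(10)/2)/2)/2))*exp(-2^(3/4)*7^(1/4)*c*sin(atan(sqrt(10)/2)/2)/2) + (C3*sin(2^(3/4)*7^(1/4)*c*cos(atan(sqrt(10)/2)/2)/2) + C4*cos(2^(3/4)*7^(1/4)*c*cos(atan(sqrt(10)/2)/2)/2))*exp(2^(3/4)*7^(1/4)*c*sin(atan(sqrt(10)/2)/2)/2) + 48/49


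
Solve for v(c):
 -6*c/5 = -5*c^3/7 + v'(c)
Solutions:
 v(c) = C1 + 5*c^4/28 - 3*c^2/5


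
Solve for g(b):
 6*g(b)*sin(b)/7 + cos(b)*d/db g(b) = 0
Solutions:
 g(b) = C1*cos(b)^(6/7)


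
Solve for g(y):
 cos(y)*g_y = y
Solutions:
 g(y) = C1 + Integral(y/cos(y), y)


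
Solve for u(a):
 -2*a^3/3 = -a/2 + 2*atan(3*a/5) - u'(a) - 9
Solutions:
 u(a) = C1 + a^4/6 - a^2/4 + 2*a*atan(3*a/5) - 9*a - 5*log(9*a^2 + 25)/3


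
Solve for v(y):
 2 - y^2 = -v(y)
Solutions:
 v(y) = y^2 - 2


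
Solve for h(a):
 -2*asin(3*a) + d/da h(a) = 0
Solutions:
 h(a) = C1 + 2*a*asin(3*a) + 2*sqrt(1 - 9*a^2)/3


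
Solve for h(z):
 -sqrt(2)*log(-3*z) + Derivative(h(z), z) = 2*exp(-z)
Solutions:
 h(z) = C1 + sqrt(2)*z*log(-z) + sqrt(2)*z*(-1 + log(3)) - 2*exp(-z)


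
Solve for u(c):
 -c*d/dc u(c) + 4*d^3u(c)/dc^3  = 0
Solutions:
 u(c) = C1 + Integral(C2*airyai(2^(1/3)*c/2) + C3*airybi(2^(1/3)*c/2), c)


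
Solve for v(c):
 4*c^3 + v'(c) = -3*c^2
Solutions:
 v(c) = C1 - c^4 - c^3


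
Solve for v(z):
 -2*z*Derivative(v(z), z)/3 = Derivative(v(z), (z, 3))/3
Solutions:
 v(z) = C1 + Integral(C2*airyai(-2^(1/3)*z) + C3*airybi(-2^(1/3)*z), z)


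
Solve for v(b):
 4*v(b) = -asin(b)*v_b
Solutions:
 v(b) = C1*exp(-4*Integral(1/asin(b), b))


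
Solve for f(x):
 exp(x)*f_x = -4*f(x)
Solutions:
 f(x) = C1*exp(4*exp(-x))


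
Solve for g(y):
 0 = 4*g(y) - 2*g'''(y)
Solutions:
 g(y) = C3*exp(2^(1/3)*y) + (C1*sin(2^(1/3)*sqrt(3)*y/2) + C2*cos(2^(1/3)*sqrt(3)*y/2))*exp(-2^(1/3)*y/2)


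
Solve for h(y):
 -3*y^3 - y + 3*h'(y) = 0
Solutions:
 h(y) = C1 + y^4/4 + y^2/6


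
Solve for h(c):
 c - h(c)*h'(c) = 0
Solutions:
 h(c) = -sqrt(C1 + c^2)
 h(c) = sqrt(C1 + c^2)


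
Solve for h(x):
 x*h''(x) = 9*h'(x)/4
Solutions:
 h(x) = C1 + C2*x^(13/4)


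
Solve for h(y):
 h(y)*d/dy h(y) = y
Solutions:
 h(y) = -sqrt(C1 + y^2)
 h(y) = sqrt(C1 + y^2)


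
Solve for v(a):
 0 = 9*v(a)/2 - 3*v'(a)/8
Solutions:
 v(a) = C1*exp(12*a)


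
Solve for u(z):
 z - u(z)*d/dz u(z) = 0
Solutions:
 u(z) = -sqrt(C1 + z^2)
 u(z) = sqrt(C1 + z^2)


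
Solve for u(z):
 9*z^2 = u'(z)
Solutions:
 u(z) = C1 + 3*z^3


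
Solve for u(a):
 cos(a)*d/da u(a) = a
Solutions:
 u(a) = C1 + Integral(a/cos(a), a)


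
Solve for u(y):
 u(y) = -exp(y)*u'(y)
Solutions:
 u(y) = C1*exp(exp(-y))


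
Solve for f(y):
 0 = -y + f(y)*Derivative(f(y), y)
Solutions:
 f(y) = -sqrt(C1 + y^2)
 f(y) = sqrt(C1 + y^2)


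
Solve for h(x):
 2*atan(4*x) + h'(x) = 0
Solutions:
 h(x) = C1 - 2*x*atan(4*x) + log(16*x^2 + 1)/4


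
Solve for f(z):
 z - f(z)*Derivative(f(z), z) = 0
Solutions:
 f(z) = -sqrt(C1 + z^2)
 f(z) = sqrt(C1 + z^2)


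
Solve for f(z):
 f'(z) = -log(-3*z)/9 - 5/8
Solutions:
 f(z) = C1 - z*log(-z)/9 + z*(-37 - 8*log(3))/72


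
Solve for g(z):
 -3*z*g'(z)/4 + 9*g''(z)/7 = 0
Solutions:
 g(z) = C1 + C2*erfi(sqrt(42)*z/12)


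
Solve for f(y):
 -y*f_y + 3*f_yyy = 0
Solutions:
 f(y) = C1 + Integral(C2*airyai(3^(2/3)*y/3) + C3*airybi(3^(2/3)*y/3), y)


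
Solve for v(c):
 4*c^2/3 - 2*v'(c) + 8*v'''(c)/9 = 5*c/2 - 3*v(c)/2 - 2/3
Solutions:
 v(c) = C1*exp(6^(1/3)*c*(2*6^(1/3)/(sqrt(33) + 9)^(1/3) + (sqrt(33) + 9)^(1/3))/8)*sin(2^(1/3)*3^(1/6)*c*(-3^(2/3)*(sqrt(33) + 9)^(1/3) + 6*2^(1/3)/(sqrt(33) + 9)^(1/3))/8) + C2*exp(6^(1/3)*c*(2*6^(1/3)/(sqrt(33) + 9)^(1/3) + (sqrt(33) + 9)^(1/3))/8)*cos(2^(1/3)*3^(1/6)*c*(-3^(2/3)*(sqrt(33) + 9)^(1/3) + 6*2^(1/3)/(sqrt(33) + 9)^(1/3))/8) + C3*exp(-6^(1/3)*c*(2*6^(1/3)/(sqrt(33) + 9)^(1/3) + (sqrt(33) + 9)^(1/3))/4) - 8*c^2/9 - 19*c/27 - 112/81


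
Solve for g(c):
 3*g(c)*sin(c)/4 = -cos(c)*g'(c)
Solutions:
 g(c) = C1*cos(c)^(3/4)


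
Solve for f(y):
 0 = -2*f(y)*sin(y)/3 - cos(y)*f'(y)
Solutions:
 f(y) = C1*cos(y)^(2/3)


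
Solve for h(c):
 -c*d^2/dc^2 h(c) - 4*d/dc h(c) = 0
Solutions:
 h(c) = C1 + C2/c^3


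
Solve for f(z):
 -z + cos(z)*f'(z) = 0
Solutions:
 f(z) = C1 + Integral(z/cos(z), z)


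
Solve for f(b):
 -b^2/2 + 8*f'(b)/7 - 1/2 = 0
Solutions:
 f(b) = C1 + 7*b^3/48 + 7*b/16


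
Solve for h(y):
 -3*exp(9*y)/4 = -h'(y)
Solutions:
 h(y) = C1 + exp(9*y)/12


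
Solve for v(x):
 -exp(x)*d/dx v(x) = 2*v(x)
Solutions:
 v(x) = C1*exp(2*exp(-x))


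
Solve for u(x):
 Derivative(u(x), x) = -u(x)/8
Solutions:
 u(x) = C1*exp(-x/8)


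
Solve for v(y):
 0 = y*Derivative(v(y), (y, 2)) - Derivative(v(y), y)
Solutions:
 v(y) = C1 + C2*y^2


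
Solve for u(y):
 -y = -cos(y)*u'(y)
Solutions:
 u(y) = C1 + Integral(y/cos(y), y)


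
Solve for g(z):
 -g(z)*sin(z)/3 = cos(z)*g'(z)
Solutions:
 g(z) = C1*cos(z)^(1/3)


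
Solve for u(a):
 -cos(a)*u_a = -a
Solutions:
 u(a) = C1 + Integral(a/cos(a), a)


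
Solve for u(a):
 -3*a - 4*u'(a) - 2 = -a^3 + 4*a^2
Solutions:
 u(a) = C1 + a^4/16 - a^3/3 - 3*a^2/8 - a/2


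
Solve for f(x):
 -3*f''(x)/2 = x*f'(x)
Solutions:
 f(x) = C1 + C2*erf(sqrt(3)*x/3)


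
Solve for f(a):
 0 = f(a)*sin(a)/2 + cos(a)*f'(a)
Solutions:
 f(a) = C1*sqrt(cos(a))


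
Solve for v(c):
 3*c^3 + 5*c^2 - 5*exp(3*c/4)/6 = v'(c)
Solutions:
 v(c) = C1 + 3*c^4/4 + 5*c^3/3 - 10*exp(3*c/4)/9


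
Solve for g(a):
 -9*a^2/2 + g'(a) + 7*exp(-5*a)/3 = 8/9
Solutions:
 g(a) = C1 + 3*a^3/2 + 8*a/9 + 7*exp(-5*a)/15


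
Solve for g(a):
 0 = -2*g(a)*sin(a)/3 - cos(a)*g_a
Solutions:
 g(a) = C1*cos(a)^(2/3)


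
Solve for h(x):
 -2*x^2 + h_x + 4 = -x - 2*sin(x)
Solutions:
 h(x) = C1 + 2*x^3/3 - x^2/2 - 4*x + 2*cos(x)


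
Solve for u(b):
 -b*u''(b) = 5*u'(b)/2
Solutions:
 u(b) = C1 + C2/b^(3/2)


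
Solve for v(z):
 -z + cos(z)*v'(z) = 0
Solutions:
 v(z) = C1 + Integral(z/cos(z), z)


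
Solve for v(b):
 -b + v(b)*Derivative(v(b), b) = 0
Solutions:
 v(b) = -sqrt(C1 + b^2)
 v(b) = sqrt(C1 + b^2)


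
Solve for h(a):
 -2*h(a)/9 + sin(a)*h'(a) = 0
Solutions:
 h(a) = C1*(cos(a) - 1)^(1/9)/(cos(a) + 1)^(1/9)


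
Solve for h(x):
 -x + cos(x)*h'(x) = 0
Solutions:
 h(x) = C1 + Integral(x/cos(x), x)


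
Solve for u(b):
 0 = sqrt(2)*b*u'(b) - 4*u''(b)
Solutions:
 u(b) = C1 + C2*erfi(2^(3/4)*b/4)


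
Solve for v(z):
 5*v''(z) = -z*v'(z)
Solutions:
 v(z) = C1 + C2*erf(sqrt(10)*z/10)


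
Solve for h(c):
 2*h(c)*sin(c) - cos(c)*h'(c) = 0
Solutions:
 h(c) = C1/cos(c)^2


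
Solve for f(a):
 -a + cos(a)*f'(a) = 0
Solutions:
 f(a) = C1 + Integral(a/cos(a), a)


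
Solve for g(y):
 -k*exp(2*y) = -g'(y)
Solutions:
 g(y) = C1 + k*exp(2*y)/2


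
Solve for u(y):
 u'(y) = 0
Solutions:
 u(y) = C1


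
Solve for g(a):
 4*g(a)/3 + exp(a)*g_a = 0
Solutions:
 g(a) = C1*exp(4*exp(-a)/3)


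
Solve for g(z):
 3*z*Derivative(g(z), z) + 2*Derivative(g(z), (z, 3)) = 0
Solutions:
 g(z) = C1 + Integral(C2*airyai(-2^(2/3)*3^(1/3)*z/2) + C3*airybi(-2^(2/3)*3^(1/3)*z/2), z)


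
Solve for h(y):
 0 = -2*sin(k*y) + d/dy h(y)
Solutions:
 h(y) = C1 - 2*cos(k*y)/k


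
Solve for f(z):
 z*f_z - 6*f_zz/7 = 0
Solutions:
 f(z) = C1 + C2*erfi(sqrt(21)*z/6)


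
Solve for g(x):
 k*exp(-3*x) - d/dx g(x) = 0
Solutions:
 g(x) = C1 - k*exp(-3*x)/3


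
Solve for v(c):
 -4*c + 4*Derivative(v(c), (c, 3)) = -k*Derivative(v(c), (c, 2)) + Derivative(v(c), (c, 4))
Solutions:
 v(c) = C1 + C2*c + C3*exp(c*(2 - sqrt(k + 4))) + C4*exp(c*(sqrt(k + 4) + 2)) + 2*c^3/(3*k) - 8*c^2/k^2


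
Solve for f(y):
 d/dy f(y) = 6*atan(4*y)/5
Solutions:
 f(y) = C1 + 6*y*atan(4*y)/5 - 3*log(16*y^2 + 1)/20


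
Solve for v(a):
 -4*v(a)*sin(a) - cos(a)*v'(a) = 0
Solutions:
 v(a) = C1*cos(a)^4


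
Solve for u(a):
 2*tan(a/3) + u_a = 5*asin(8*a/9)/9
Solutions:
 u(a) = C1 + 5*a*asin(8*a/9)/9 + 5*sqrt(81 - 64*a^2)/72 + 6*log(cos(a/3))


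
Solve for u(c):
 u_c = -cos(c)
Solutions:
 u(c) = C1 - sin(c)


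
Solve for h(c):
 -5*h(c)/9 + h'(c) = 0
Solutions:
 h(c) = C1*exp(5*c/9)


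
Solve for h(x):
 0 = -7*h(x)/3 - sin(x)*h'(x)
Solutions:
 h(x) = C1*(cos(x) + 1)^(7/6)/(cos(x) - 1)^(7/6)


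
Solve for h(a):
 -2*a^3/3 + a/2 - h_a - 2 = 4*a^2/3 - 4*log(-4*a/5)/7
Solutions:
 h(a) = C1 - a^4/6 - 4*a^3/9 + a^2/4 + 4*a*log(-a)/7 + 2*a*(-9 - 2*log(5) + 4*log(2))/7


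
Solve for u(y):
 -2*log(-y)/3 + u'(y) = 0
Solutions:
 u(y) = C1 + 2*y*log(-y)/3 - 2*y/3


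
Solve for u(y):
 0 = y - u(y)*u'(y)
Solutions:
 u(y) = -sqrt(C1 + y^2)
 u(y) = sqrt(C1 + y^2)


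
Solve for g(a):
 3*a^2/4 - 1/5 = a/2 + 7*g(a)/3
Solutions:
 g(a) = 9*a^2/28 - 3*a/14 - 3/35


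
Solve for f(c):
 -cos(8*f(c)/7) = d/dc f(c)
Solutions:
 c - 7*log(sin(8*f(c)/7) - 1)/16 + 7*log(sin(8*f(c)/7) + 1)/16 = C1


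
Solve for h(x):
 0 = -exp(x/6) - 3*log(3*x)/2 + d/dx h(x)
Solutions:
 h(x) = C1 + 3*x*log(x)/2 + 3*x*(-1 + log(3))/2 + 6*exp(x/6)


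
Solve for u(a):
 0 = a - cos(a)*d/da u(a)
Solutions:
 u(a) = C1 + Integral(a/cos(a), a)


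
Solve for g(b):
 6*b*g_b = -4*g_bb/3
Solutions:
 g(b) = C1 + C2*erf(3*b/2)


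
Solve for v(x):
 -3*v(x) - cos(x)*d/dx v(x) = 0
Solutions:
 v(x) = C1*(sin(x) - 1)^(3/2)/(sin(x) + 1)^(3/2)


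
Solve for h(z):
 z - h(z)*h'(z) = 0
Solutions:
 h(z) = -sqrt(C1 + z^2)
 h(z) = sqrt(C1 + z^2)


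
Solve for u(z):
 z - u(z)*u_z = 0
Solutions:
 u(z) = -sqrt(C1 + z^2)
 u(z) = sqrt(C1 + z^2)


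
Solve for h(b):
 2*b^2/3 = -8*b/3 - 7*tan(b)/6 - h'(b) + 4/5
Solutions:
 h(b) = C1 - 2*b^3/9 - 4*b^2/3 + 4*b/5 + 7*log(cos(b))/6


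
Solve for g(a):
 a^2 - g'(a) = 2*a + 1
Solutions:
 g(a) = C1 + a^3/3 - a^2 - a


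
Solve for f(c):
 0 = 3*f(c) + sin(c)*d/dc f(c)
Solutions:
 f(c) = C1*(cos(c) + 1)^(3/2)/(cos(c) - 1)^(3/2)


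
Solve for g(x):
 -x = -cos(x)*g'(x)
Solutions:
 g(x) = C1 + Integral(x/cos(x), x)


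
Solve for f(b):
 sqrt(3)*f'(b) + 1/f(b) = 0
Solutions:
 f(b) = -sqrt(C1 - 6*sqrt(3)*b)/3
 f(b) = sqrt(C1 - 6*sqrt(3)*b)/3


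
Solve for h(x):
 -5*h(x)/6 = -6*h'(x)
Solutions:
 h(x) = C1*exp(5*x/36)


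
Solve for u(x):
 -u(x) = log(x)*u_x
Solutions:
 u(x) = C1*exp(-li(x))


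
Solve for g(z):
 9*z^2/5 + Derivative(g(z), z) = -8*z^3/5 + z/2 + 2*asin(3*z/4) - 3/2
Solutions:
 g(z) = C1 - 2*z^4/5 - 3*z^3/5 + z^2/4 + 2*z*asin(3*z/4) - 3*z/2 + 2*sqrt(16 - 9*z^2)/3


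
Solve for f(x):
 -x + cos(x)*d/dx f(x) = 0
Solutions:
 f(x) = C1 + Integral(x/cos(x), x)


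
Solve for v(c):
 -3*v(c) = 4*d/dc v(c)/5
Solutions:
 v(c) = C1*exp(-15*c/4)


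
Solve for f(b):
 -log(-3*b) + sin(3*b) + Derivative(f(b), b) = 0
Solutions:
 f(b) = C1 + b*log(-b) - b + b*log(3) + cos(3*b)/3


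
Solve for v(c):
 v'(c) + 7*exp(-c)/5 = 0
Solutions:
 v(c) = C1 + 7*exp(-c)/5


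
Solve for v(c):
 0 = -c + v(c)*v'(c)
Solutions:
 v(c) = -sqrt(C1 + c^2)
 v(c) = sqrt(C1 + c^2)


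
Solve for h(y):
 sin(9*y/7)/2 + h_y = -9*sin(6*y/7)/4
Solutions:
 h(y) = C1 + 21*cos(6*y/7)/8 + 7*cos(9*y/7)/18


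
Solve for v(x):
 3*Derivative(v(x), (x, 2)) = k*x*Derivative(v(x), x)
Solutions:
 v(x) = Piecewise((-sqrt(6)*sqrt(pi)*C1*erf(sqrt(6)*x*sqrt(-k)/6)/(2*sqrt(-k)) - C2, (k > 0) | (k < 0)), (-C1*x - C2, True))


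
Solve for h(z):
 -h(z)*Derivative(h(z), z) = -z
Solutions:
 h(z) = -sqrt(C1 + z^2)
 h(z) = sqrt(C1 + z^2)


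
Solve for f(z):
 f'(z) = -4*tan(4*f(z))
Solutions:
 f(z) = -asin(C1*exp(-16*z))/4 + pi/4
 f(z) = asin(C1*exp(-16*z))/4


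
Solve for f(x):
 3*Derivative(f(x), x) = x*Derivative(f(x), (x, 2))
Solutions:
 f(x) = C1 + C2*x^4


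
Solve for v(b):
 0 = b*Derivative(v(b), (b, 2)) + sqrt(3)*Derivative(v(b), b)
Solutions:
 v(b) = C1 + C2*b^(1 - sqrt(3))


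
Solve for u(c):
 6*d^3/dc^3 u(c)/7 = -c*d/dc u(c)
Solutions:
 u(c) = C1 + Integral(C2*airyai(-6^(2/3)*7^(1/3)*c/6) + C3*airybi(-6^(2/3)*7^(1/3)*c/6), c)


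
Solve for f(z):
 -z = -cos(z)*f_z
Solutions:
 f(z) = C1 + Integral(z/cos(z), z)


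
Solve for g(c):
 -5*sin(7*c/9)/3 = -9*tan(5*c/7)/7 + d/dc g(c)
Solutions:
 g(c) = C1 - 9*log(cos(5*c/7))/5 + 15*cos(7*c/9)/7


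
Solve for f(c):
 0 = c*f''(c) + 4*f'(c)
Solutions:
 f(c) = C1 + C2/c^3


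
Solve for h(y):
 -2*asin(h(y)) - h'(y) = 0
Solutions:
 Integral(1/asin(_y), (_y, h(y))) = C1 - 2*y


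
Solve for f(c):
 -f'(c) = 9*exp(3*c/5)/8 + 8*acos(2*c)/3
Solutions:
 f(c) = C1 - 8*c*acos(2*c)/3 + 4*sqrt(1 - 4*c^2)/3 - 15*exp(3*c/5)/8


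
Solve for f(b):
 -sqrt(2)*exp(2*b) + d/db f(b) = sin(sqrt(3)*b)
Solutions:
 f(b) = C1 + sqrt(2)*exp(2*b)/2 - sqrt(3)*cos(sqrt(3)*b)/3


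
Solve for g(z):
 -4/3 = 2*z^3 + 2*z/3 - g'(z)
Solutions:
 g(z) = C1 + z^4/2 + z^2/3 + 4*z/3


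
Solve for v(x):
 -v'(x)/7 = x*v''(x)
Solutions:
 v(x) = C1 + C2*x^(6/7)


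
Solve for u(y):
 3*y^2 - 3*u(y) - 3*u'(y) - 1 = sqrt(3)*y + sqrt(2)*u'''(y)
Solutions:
 u(y) = C1*exp(y*(-2*2^(1/6)/(3*sqrt(2) + 2*sqrt(sqrt(2) + 9/2))^(1/3) + 2^(1/3)*(3*sqrt(2) + 2*sqrt(sqrt(2) + 9/2))^(1/3))/4)*sin(sqrt(3)*y*(18*2^(1/6)/(81*sqrt(2) + 2*sqrt(729*sqrt(2) + 6561/2))^(1/3) + 2^(1/3)*(81*sqrt(2) + 2*sqrt(729*sqrt(2) + 6561/2))^(1/3))/12) + C2*exp(y*(-2*2^(1/6)/(3*sqrt(2) + 2*sqrt(sqrt(2) + 9/2))^(1/3) + 2^(1/3)*(3*sqrt(2) + 2*sqrt(sqrt(2) + 9/2))^(1/3))/4)*cos(sqrt(3)*y*(18*2^(1/6)/(81*sqrt(2) + 2*sqrt(729*sqrt(2) + 6561/2))^(1/3) + 2^(1/3)*(81*sqrt(2) + 2*sqrt(729*sqrt(2) + 6561/2))^(1/3))/12) + C3*exp(y*(-2^(1/3)*(3*sqrt(2) + 2*sqrt(sqrt(2) + 9/2))^(1/3)/2 + 2^(1/6)/(3*sqrt(2) + 2*sqrt(sqrt(2) + 9/2))^(1/3))) + y^2 - 2*y - sqrt(3)*y/3 + sqrt(3)/3 + 5/3


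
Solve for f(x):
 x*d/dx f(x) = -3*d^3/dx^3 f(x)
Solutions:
 f(x) = C1 + Integral(C2*airyai(-3^(2/3)*x/3) + C3*airybi(-3^(2/3)*x/3), x)


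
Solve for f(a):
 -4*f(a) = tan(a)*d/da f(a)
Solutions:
 f(a) = C1/sin(a)^4


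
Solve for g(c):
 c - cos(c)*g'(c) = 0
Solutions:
 g(c) = C1 + Integral(c/cos(c), c)


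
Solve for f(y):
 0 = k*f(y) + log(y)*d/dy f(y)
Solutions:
 f(y) = C1*exp(-k*li(y))


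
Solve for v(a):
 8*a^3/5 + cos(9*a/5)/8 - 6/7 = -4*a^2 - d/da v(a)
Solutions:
 v(a) = C1 - 2*a^4/5 - 4*a^3/3 + 6*a/7 - 5*sin(9*a/5)/72


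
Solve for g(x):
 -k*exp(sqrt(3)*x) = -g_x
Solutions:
 g(x) = C1 + sqrt(3)*k*exp(sqrt(3)*x)/3


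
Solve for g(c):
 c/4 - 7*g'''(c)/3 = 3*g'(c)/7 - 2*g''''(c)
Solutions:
 g(c) = C1 + C2*exp(c*(-7^(2/3)*(108*sqrt(3441) + 6775)^(1/3) - 343*7^(1/3)/(108*sqrt(3441) + 6775)^(1/3) + 98)/252)*sin(sqrt(3)*7^(1/3)*c*(-7^(1/3)*(108*sqrt(3441) + 6775)^(1/3) + 343/(108*sqrt(3441) + 6775)^(1/3))/252) + C3*exp(c*(-7^(2/3)*(108*sqrt(3441) + 6775)^(1/3) - 343*7^(1/3)/(108*sqrt(3441) + 6775)^(1/3) + 98)/252)*cos(sqrt(3)*7^(1/3)*c*(-7^(1/3)*(108*sqrt(3441) + 6775)^(1/3) + 343/(108*sqrt(3441) + 6775)^(1/3))/252) + C4*exp(c*(343*7^(1/3)/(108*sqrt(3441) + 6775)^(1/3) + 49 + 7^(2/3)*(108*sqrt(3441) + 6775)^(1/3))/126) + 7*c^2/24


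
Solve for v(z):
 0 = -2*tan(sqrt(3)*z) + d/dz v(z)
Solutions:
 v(z) = C1 - 2*sqrt(3)*log(cos(sqrt(3)*z))/3


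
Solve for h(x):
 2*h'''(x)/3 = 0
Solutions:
 h(x) = C1 + C2*x + C3*x^2


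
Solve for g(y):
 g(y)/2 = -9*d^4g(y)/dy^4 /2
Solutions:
 g(y) = (C1*sin(sqrt(6)*y/6) + C2*cos(sqrt(6)*y/6))*exp(-sqrt(6)*y/6) + (C3*sin(sqrt(6)*y/6) + C4*cos(sqrt(6)*y/6))*exp(sqrt(6)*y/6)


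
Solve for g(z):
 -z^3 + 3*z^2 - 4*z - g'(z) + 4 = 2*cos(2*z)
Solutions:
 g(z) = C1 - z^4/4 + z^3 - 2*z^2 + 4*z - sin(2*z)


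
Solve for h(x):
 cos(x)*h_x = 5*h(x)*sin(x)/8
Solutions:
 h(x) = C1/cos(x)^(5/8)


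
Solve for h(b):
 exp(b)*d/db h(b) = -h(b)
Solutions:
 h(b) = C1*exp(exp(-b))


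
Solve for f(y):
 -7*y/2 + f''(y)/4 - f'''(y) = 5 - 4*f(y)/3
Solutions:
 f(y) = C1*exp(y*(-(48*sqrt(577) + 1153)^(1/3) - 1/(48*sqrt(577) + 1153)^(1/3) + 2)/24)*sin(sqrt(3)*y*(-(48*sqrt(577) + 1153)^(1/3) + (48*sqrt(577) + 1153)^(-1/3))/24) + C2*exp(y*(-(48*sqrt(577) + 1153)^(1/3) - 1/(48*sqrt(577) + 1153)^(1/3) + 2)/24)*cos(sqrt(3)*y*(-(48*sqrt(577) + 1153)^(1/3) + (48*sqrt(577) + 1153)^(-1/3))/24) + C3*exp(y*((48*sqrt(577) + 1153)^(-1/3) + 1 + (48*sqrt(577) + 1153)^(1/3))/12) + 21*y/8 + 15/4


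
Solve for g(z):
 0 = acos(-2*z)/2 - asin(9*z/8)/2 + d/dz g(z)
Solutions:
 g(z) = C1 - z*acos(-2*z)/2 + z*asin(9*z/8)/2 - sqrt(1 - 4*z^2)/4 + sqrt(64 - 81*z^2)/18


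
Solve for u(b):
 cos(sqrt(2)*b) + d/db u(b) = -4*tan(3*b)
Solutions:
 u(b) = C1 + 4*log(cos(3*b))/3 - sqrt(2)*sin(sqrt(2)*b)/2


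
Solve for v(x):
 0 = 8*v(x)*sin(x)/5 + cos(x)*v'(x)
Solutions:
 v(x) = C1*cos(x)^(8/5)


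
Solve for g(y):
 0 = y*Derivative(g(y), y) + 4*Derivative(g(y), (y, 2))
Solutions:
 g(y) = C1 + C2*erf(sqrt(2)*y/4)


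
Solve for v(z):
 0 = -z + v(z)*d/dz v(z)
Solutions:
 v(z) = -sqrt(C1 + z^2)
 v(z) = sqrt(C1 + z^2)


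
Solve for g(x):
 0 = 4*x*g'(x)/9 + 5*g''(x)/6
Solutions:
 g(x) = C1 + C2*erf(2*sqrt(15)*x/15)


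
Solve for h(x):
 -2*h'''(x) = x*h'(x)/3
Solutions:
 h(x) = C1 + Integral(C2*airyai(-6^(2/3)*x/6) + C3*airybi(-6^(2/3)*x/6), x)


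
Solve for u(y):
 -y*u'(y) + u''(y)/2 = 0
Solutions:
 u(y) = C1 + C2*erfi(y)


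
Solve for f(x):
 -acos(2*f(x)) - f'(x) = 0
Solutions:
 Integral(1/acos(2*_y), (_y, f(x))) = C1 - x


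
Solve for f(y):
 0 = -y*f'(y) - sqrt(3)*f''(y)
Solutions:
 f(y) = C1 + C2*erf(sqrt(2)*3^(3/4)*y/6)


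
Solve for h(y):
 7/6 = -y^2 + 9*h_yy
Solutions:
 h(y) = C1 + C2*y + y^4/108 + 7*y^2/108


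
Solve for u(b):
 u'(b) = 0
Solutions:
 u(b) = C1


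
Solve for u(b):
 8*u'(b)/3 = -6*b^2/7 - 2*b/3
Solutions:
 u(b) = C1 - 3*b^3/28 - b^2/8


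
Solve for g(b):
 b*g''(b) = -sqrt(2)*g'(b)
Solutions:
 g(b) = C1 + C2*b^(1 - sqrt(2))


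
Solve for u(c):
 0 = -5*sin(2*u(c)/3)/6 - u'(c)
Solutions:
 5*c/6 + 3*log(cos(2*u(c)/3) - 1)/4 - 3*log(cos(2*u(c)/3) + 1)/4 = C1


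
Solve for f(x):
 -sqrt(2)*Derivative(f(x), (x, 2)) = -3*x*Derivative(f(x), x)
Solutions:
 f(x) = C1 + C2*erfi(2^(1/4)*sqrt(3)*x/2)


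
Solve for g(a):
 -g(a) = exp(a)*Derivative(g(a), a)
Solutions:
 g(a) = C1*exp(exp(-a))


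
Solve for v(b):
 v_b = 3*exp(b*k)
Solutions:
 v(b) = C1 + 3*exp(b*k)/k


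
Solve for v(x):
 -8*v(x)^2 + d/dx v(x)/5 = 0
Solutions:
 v(x) = -1/(C1 + 40*x)


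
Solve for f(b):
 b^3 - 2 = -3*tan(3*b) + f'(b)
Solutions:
 f(b) = C1 + b^4/4 - 2*b - log(cos(3*b))


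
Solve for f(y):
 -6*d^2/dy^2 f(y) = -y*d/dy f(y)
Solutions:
 f(y) = C1 + C2*erfi(sqrt(3)*y/6)


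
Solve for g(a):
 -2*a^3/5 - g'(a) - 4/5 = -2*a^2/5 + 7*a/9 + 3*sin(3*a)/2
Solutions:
 g(a) = C1 - a^4/10 + 2*a^3/15 - 7*a^2/18 - 4*a/5 + cos(3*a)/2


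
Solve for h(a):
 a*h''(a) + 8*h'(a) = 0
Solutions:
 h(a) = C1 + C2/a^7


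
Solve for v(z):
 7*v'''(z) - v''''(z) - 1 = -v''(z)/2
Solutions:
 v(z) = C1 + C2*z + C3*exp(z*(7 - sqrt(51))/2) + C4*exp(z*(7 + sqrt(51))/2) + z^2


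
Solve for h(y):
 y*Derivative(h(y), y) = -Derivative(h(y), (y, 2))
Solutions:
 h(y) = C1 + C2*erf(sqrt(2)*y/2)


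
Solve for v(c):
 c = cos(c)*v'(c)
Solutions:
 v(c) = C1 + Integral(c/cos(c), c)


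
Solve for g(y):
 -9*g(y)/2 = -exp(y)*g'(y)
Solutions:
 g(y) = C1*exp(-9*exp(-y)/2)


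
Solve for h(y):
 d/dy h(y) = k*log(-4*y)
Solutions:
 h(y) = C1 + k*y*log(-y) + k*y*(-1 + 2*log(2))


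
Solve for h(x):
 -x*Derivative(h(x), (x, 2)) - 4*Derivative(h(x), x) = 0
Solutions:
 h(x) = C1 + C2/x^3


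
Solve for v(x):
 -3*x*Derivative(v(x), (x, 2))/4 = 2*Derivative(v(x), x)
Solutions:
 v(x) = C1 + C2/x^(5/3)


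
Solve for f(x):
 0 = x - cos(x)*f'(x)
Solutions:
 f(x) = C1 + Integral(x/cos(x), x)


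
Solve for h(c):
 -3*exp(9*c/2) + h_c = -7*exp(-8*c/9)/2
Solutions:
 h(c) = C1 + 2*exp(9*c/2)/3 + 63*exp(-8*c/9)/16


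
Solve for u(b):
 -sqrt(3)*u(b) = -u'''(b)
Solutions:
 u(b) = C3*exp(3^(1/6)*b) + (C1*sin(3^(2/3)*b/2) + C2*cos(3^(2/3)*b/2))*exp(-3^(1/6)*b/2)


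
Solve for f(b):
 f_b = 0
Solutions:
 f(b) = C1


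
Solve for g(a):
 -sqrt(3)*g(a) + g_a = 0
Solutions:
 g(a) = C1*exp(sqrt(3)*a)


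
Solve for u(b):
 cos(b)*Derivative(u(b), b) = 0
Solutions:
 u(b) = C1


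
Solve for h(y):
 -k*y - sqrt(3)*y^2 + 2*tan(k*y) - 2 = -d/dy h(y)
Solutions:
 h(y) = C1 + k*y^2/2 + sqrt(3)*y^3/3 + 2*y - 2*Piecewise((-log(cos(k*y))/k, Ne(k, 0)), (0, True))


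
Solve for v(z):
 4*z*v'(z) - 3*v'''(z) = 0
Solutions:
 v(z) = C1 + Integral(C2*airyai(6^(2/3)*z/3) + C3*airybi(6^(2/3)*z/3), z)


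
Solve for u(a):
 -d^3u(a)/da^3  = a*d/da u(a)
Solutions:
 u(a) = C1 + Integral(C2*airyai(-a) + C3*airybi(-a), a)


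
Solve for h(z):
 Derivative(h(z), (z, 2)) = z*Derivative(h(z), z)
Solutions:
 h(z) = C1 + C2*erfi(sqrt(2)*z/2)


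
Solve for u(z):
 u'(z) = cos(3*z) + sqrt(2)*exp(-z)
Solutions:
 u(z) = C1 + sin(3*z)/3 - sqrt(2)*exp(-z)


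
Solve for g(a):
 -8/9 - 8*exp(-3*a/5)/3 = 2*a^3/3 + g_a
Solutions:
 g(a) = C1 - a^4/6 - 8*a/9 + 40*exp(-3*a/5)/9


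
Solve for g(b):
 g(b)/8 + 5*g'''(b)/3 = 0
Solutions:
 g(b) = C3*exp(-3^(1/3)*5^(2/3)*b/10) + (C1*sin(3^(5/6)*5^(2/3)*b/20) + C2*cos(3^(5/6)*5^(2/3)*b/20))*exp(3^(1/3)*5^(2/3)*b/20)


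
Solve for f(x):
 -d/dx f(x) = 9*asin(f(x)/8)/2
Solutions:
 Integral(1/asin(_y/8), (_y, f(x))) = C1 - 9*x/2


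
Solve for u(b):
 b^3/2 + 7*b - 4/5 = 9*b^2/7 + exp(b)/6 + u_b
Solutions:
 u(b) = C1 + b^4/8 - 3*b^3/7 + 7*b^2/2 - 4*b/5 - exp(b)/6


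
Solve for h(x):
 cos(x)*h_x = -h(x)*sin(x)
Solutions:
 h(x) = C1*cos(x)


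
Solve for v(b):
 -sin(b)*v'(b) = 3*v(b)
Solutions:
 v(b) = C1*(cos(b) + 1)^(3/2)/(cos(b) - 1)^(3/2)


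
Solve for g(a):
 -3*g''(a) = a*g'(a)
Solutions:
 g(a) = C1 + C2*erf(sqrt(6)*a/6)


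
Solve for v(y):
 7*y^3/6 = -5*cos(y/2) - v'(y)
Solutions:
 v(y) = C1 - 7*y^4/24 - 10*sin(y/2)


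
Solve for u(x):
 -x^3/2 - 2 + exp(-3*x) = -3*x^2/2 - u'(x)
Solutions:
 u(x) = C1 + x^4/8 - x^3/2 + 2*x + exp(-3*x)/3


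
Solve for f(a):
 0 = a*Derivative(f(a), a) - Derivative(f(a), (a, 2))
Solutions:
 f(a) = C1 + C2*erfi(sqrt(2)*a/2)


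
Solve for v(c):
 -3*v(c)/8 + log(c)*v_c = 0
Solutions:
 v(c) = C1*exp(3*li(c)/8)


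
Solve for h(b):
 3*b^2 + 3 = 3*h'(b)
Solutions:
 h(b) = C1 + b^3/3 + b


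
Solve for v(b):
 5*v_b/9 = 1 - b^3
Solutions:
 v(b) = C1 - 9*b^4/20 + 9*b/5


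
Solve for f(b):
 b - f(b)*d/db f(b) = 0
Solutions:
 f(b) = -sqrt(C1 + b^2)
 f(b) = sqrt(C1 + b^2)


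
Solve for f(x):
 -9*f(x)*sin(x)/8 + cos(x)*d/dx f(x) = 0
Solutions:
 f(x) = C1/cos(x)^(9/8)


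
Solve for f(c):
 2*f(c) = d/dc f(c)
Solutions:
 f(c) = C1*exp(2*c)


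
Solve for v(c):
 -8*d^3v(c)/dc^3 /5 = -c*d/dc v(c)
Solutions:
 v(c) = C1 + Integral(C2*airyai(5^(1/3)*c/2) + C3*airybi(5^(1/3)*c/2), c)


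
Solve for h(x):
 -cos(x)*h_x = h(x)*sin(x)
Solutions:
 h(x) = C1*cos(x)


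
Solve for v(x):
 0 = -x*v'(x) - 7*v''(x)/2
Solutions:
 v(x) = C1 + C2*erf(sqrt(7)*x/7)


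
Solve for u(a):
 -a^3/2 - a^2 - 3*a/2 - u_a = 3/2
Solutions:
 u(a) = C1 - a^4/8 - a^3/3 - 3*a^2/4 - 3*a/2


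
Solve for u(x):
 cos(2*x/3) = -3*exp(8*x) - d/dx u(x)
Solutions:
 u(x) = C1 - 3*exp(8*x)/8 - 3*sin(2*x/3)/2


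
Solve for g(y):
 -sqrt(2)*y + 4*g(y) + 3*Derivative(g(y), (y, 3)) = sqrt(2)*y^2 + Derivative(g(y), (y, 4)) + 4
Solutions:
 g(y) = C1*exp(y*(-2^(1/3)*(3*sqrt(57) + 23)^(1/3) - 2*2^(2/3)/(3*sqrt(57) + 23)^(1/3) + 8)/6)*sin(2^(1/3)*sqrt(3)*y*(-(3*sqrt(57) + 23)^(1/3) + 2*2^(1/3)/(3*sqrt(57) + 23)^(1/3))/6) + C2*exp(y*(-2^(1/3)*(3*sqrt(57) + 23)^(1/3) - 2*2^(2/3)/(3*sqrt(57) + 23)^(1/3) + 8)/6)*cos(2^(1/3)*sqrt(3)*y*(-(3*sqrt(57) + 23)^(1/3) + 2*2^(1/3)/(3*sqrt(57) + 23)^(1/3))/6) + C3*exp(-y) + C4*exp(y*(2*2^(2/3)/(3*sqrt(57) + 23)^(1/3) + 4 + 2^(1/3)*(3*sqrt(57) + 23)^(1/3))/3) + sqrt(2)*y^2/4 + sqrt(2)*y/4 + 1


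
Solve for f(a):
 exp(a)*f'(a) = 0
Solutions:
 f(a) = C1


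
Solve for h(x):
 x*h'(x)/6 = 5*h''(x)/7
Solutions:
 h(x) = C1 + C2*erfi(sqrt(105)*x/30)


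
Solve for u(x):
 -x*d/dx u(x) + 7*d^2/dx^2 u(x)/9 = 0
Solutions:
 u(x) = C1 + C2*erfi(3*sqrt(14)*x/14)


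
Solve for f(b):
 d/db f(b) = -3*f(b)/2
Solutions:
 f(b) = C1*exp(-3*b/2)


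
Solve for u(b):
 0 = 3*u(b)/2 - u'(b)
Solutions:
 u(b) = C1*exp(3*b/2)


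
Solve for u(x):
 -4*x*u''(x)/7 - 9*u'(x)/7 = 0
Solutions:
 u(x) = C1 + C2/x^(5/4)


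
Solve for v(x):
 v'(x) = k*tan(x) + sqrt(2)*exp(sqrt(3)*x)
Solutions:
 v(x) = C1 - k*log(cos(x)) + sqrt(6)*exp(sqrt(3)*x)/3


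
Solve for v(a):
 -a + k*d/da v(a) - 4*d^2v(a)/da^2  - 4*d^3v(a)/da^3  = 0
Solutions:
 v(a) = C1 + C2*exp(a*(sqrt(k + 1) - 1)/2) + C3*exp(-a*(sqrt(k + 1) + 1)/2) + a^2/(2*k) + 4*a/k^2


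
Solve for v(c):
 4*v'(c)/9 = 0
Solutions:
 v(c) = C1


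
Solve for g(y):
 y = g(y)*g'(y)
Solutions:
 g(y) = -sqrt(C1 + y^2)
 g(y) = sqrt(C1 + y^2)


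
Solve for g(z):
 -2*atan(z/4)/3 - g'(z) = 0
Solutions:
 g(z) = C1 - 2*z*atan(z/4)/3 + 4*log(z^2 + 16)/3


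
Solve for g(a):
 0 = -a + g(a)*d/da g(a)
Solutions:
 g(a) = -sqrt(C1 + a^2)
 g(a) = sqrt(C1 + a^2)


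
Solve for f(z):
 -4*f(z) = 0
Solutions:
 f(z) = 0


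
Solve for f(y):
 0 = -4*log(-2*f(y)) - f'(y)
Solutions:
 Integral(1/(log(-_y) + log(2)), (_y, f(y)))/4 = C1 - y


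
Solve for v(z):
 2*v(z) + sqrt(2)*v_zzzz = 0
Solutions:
 v(z) = (C1*sin(2^(5/8)*z/2) + C2*cos(2^(5/8)*z/2))*exp(-2^(5/8)*z/2) + (C3*sin(2^(5/8)*z/2) + C4*cos(2^(5/8)*z/2))*exp(2^(5/8)*z/2)


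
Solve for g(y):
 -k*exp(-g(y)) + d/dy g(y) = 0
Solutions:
 g(y) = log(C1 + k*y)


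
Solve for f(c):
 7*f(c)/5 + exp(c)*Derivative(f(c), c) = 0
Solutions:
 f(c) = C1*exp(7*exp(-c)/5)


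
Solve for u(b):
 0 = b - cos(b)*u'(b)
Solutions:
 u(b) = C1 + Integral(b/cos(b), b)


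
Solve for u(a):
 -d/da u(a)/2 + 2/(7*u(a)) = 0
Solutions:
 u(a) = -sqrt(C1 + 56*a)/7
 u(a) = sqrt(C1 + 56*a)/7


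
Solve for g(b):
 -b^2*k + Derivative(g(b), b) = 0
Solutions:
 g(b) = C1 + b^3*k/3


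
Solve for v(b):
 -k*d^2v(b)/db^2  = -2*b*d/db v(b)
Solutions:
 v(b) = C1 + C2*erf(b*sqrt(-1/k))/sqrt(-1/k)


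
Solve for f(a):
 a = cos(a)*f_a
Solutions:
 f(a) = C1 + Integral(a/cos(a), a)


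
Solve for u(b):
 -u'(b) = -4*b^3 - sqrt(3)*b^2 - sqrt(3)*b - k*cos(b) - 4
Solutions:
 u(b) = C1 + b^4 + sqrt(3)*b^3/3 + sqrt(3)*b^2/2 + 4*b + k*sin(b)


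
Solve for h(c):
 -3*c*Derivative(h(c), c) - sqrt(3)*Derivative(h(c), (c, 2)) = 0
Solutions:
 h(c) = C1 + C2*erf(sqrt(2)*3^(1/4)*c/2)


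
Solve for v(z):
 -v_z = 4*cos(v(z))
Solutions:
 v(z) = pi - asin((C1 + exp(8*z))/(C1 - exp(8*z)))
 v(z) = asin((C1 + exp(8*z))/(C1 - exp(8*z)))


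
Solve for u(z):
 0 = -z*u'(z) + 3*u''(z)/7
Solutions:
 u(z) = C1 + C2*erfi(sqrt(42)*z/6)


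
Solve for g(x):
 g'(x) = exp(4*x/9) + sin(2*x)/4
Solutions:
 g(x) = C1 + 9*exp(4*x/9)/4 - cos(2*x)/8


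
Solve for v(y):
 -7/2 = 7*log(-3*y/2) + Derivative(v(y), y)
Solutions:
 v(y) = C1 - 7*y*log(-y) + y*(-7*log(3) + 7/2 + 7*log(2))


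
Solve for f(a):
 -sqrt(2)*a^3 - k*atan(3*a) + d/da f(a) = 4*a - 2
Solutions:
 f(a) = C1 + sqrt(2)*a^4/4 + 2*a^2 - 2*a + k*(a*atan(3*a) - log(9*a^2 + 1)/6)


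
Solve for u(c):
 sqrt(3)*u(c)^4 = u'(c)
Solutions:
 u(c) = (-1/(C1 + 3*sqrt(3)*c))^(1/3)
 u(c) = (-1/(C1 + sqrt(3)*c))^(1/3)*(-3^(2/3) - 3*3^(1/6)*I)/6
 u(c) = (-1/(C1 + sqrt(3)*c))^(1/3)*(-3^(2/3) + 3*3^(1/6)*I)/6


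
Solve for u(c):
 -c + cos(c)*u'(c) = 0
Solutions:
 u(c) = C1 + Integral(c/cos(c), c)


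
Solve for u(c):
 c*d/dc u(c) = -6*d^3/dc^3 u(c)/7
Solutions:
 u(c) = C1 + Integral(C2*airyai(-6^(2/3)*7^(1/3)*c/6) + C3*airybi(-6^(2/3)*7^(1/3)*c/6), c)


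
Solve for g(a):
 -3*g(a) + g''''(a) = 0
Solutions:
 g(a) = C1*exp(-3^(1/4)*a) + C2*exp(3^(1/4)*a) + C3*sin(3^(1/4)*a) + C4*cos(3^(1/4)*a)


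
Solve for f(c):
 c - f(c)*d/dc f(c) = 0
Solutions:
 f(c) = -sqrt(C1 + c^2)
 f(c) = sqrt(C1 + c^2)


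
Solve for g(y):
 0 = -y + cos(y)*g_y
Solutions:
 g(y) = C1 + Integral(y/cos(y), y)


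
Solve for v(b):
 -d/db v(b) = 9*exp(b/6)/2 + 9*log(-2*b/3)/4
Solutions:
 v(b) = C1 - 9*b*log(-b)/4 + 9*b*(-log(2) + 1 + log(3))/4 - 27*exp(b/6)


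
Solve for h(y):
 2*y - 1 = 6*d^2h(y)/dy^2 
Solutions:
 h(y) = C1 + C2*y + y^3/18 - y^2/12


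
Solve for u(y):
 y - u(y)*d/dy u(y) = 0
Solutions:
 u(y) = -sqrt(C1 + y^2)
 u(y) = sqrt(C1 + y^2)


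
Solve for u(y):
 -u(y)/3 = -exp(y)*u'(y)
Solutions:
 u(y) = C1*exp(-exp(-y)/3)


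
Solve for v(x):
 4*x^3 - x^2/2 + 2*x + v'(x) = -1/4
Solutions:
 v(x) = C1 - x^4 + x^3/6 - x^2 - x/4


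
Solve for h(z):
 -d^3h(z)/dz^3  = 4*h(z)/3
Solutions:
 h(z) = C3*exp(-6^(2/3)*z/3) + (C1*sin(2^(2/3)*3^(1/6)*z/2) + C2*cos(2^(2/3)*3^(1/6)*z/2))*exp(6^(2/3)*z/6)


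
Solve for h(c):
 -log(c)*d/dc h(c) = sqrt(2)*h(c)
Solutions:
 h(c) = C1*exp(-sqrt(2)*li(c))


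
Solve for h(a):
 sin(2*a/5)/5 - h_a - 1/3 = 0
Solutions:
 h(a) = C1 - a/3 - cos(2*a/5)/2


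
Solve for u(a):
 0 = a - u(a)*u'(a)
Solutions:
 u(a) = -sqrt(C1 + a^2)
 u(a) = sqrt(C1 + a^2)


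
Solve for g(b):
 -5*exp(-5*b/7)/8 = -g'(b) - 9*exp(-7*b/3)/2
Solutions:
 g(b) = C1 + 27*exp(-7*b/3)/14 - 7*exp(-5*b/7)/8


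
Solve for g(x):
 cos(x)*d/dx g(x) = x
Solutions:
 g(x) = C1 + Integral(x/cos(x), x)


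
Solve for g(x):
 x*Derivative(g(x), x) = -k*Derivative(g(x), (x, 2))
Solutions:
 g(x) = C1 + C2*sqrt(k)*erf(sqrt(2)*x*sqrt(1/k)/2)


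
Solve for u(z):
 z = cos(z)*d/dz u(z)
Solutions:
 u(z) = C1 + Integral(z/cos(z), z)


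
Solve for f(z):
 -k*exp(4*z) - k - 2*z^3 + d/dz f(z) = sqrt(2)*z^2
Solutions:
 f(z) = C1 + k*z + k*exp(4*z)/4 + z^4/2 + sqrt(2)*z^3/3


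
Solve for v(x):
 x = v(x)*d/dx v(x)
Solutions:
 v(x) = -sqrt(C1 + x^2)
 v(x) = sqrt(C1 + x^2)


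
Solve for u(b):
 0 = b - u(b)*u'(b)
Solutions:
 u(b) = -sqrt(C1 + b^2)
 u(b) = sqrt(C1 + b^2)


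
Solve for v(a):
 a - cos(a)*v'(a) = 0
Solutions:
 v(a) = C1 + Integral(a/cos(a), a)


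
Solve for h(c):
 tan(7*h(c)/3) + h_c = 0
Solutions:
 h(c) = -3*asin(C1*exp(-7*c/3))/7 + 3*pi/7
 h(c) = 3*asin(C1*exp(-7*c/3))/7


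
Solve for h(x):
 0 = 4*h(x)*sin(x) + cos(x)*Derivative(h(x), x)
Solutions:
 h(x) = C1*cos(x)^4


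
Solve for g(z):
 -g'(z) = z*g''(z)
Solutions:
 g(z) = C1 + C2*log(z)


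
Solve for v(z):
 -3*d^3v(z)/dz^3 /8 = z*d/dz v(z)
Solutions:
 v(z) = C1 + Integral(C2*airyai(-2*3^(2/3)*z/3) + C3*airybi(-2*3^(2/3)*z/3), z)


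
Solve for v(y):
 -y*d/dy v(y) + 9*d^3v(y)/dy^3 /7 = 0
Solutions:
 v(y) = C1 + Integral(C2*airyai(21^(1/3)*y/3) + C3*airybi(21^(1/3)*y/3), y)


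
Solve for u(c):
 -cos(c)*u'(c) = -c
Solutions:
 u(c) = C1 + Integral(c/cos(c), c)


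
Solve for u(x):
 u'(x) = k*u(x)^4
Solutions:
 u(x) = (-1/(C1 + 3*k*x))^(1/3)
 u(x) = (-1/(C1 + k*x))^(1/3)*(-3^(2/3) - 3*3^(1/6)*I)/6
 u(x) = (-1/(C1 + k*x))^(1/3)*(-3^(2/3) + 3*3^(1/6)*I)/6


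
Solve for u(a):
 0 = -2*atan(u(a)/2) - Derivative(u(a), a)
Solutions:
 Integral(1/atan(_y/2), (_y, u(a))) = C1 - 2*a


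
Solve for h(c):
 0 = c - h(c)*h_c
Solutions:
 h(c) = -sqrt(C1 + c^2)
 h(c) = sqrt(C1 + c^2)


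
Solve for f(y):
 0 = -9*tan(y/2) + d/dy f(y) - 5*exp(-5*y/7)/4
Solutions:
 f(y) = C1 + 9*log(tan(y/2)^2 + 1) - 7*exp(-5*y/7)/4


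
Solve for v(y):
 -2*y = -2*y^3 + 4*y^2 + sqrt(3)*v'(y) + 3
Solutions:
 v(y) = C1 + sqrt(3)*y^4/6 - 4*sqrt(3)*y^3/9 - sqrt(3)*y^2/3 - sqrt(3)*y


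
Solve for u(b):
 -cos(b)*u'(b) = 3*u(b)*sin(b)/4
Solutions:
 u(b) = C1*cos(b)^(3/4)


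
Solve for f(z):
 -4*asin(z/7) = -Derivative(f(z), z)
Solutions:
 f(z) = C1 + 4*z*asin(z/7) + 4*sqrt(49 - z^2)


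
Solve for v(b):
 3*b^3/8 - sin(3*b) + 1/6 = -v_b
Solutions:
 v(b) = C1 - 3*b^4/32 - b/6 - cos(3*b)/3


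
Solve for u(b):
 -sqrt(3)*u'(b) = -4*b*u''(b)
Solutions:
 u(b) = C1 + C2*b^(sqrt(3)/4 + 1)


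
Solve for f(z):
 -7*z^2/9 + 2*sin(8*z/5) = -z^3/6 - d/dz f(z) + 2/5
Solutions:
 f(z) = C1 - z^4/24 + 7*z^3/27 + 2*z/5 + 5*cos(8*z/5)/4


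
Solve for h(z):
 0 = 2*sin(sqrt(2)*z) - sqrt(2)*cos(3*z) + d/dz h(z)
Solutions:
 h(z) = C1 + sqrt(2)*sin(3*z)/3 + sqrt(2)*cos(sqrt(2)*z)


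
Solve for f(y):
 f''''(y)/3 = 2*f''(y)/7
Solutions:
 f(y) = C1 + C2*y + C3*exp(-sqrt(42)*y/7) + C4*exp(sqrt(42)*y/7)


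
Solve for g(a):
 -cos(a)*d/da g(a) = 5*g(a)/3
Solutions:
 g(a) = C1*(sin(a) - 1)^(5/6)/(sin(a) + 1)^(5/6)


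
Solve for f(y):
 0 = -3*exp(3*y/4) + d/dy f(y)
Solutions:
 f(y) = C1 + 4*exp(3*y/4)


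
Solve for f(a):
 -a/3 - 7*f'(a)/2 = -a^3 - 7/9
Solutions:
 f(a) = C1 + a^4/14 - a^2/21 + 2*a/9


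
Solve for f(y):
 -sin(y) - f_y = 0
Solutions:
 f(y) = C1 + cos(y)


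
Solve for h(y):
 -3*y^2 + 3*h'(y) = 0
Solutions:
 h(y) = C1 + y^3/3


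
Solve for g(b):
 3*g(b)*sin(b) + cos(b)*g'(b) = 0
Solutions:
 g(b) = C1*cos(b)^3


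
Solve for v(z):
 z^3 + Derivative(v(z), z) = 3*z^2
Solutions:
 v(z) = C1 - z^4/4 + z^3


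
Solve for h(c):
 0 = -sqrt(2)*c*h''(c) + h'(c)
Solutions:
 h(c) = C1 + C2*c^(sqrt(2)/2 + 1)


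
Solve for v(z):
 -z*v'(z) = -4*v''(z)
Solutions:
 v(z) = C1 + C2*erfi(sqrt(2)*z/4)


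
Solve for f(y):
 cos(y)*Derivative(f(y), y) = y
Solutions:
 f(y) = C1 + Integral(y/cos(y), y)


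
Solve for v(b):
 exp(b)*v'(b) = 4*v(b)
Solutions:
 v(b) = C1*exp(-4*exp(-b))


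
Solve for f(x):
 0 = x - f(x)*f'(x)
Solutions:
 f(x) = -sqrt(C1 + x^2)
 f(x) = sqrt(C1 + x^2)


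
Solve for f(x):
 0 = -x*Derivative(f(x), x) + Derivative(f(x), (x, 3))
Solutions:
 f(x) = C1 + Integral(C2*airyai(x) + C3*airybi(x), x)


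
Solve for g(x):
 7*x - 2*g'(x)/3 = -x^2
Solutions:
 g(x) = C1 + x^3/2 + 21*x^2/4


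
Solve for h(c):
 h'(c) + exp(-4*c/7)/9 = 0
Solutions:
 h(c) = C1 + 7*exp(-4*c/7)/36


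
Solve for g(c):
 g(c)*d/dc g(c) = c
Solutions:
 g(c) = -sqrt(C1 + c^2)
 g(c) = sqrt(C1 + c^2)


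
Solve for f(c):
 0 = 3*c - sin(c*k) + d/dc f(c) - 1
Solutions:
 f(c) = C1 - 3*c^2/2 + c - cos(c*k)/k


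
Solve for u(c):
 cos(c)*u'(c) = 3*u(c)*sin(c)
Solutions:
 u(c) = C1/cos(c)^3


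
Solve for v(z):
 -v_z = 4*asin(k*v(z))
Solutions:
 Integral(1/asin(_y*k), (_y, v(z))) = C1 - 4*z


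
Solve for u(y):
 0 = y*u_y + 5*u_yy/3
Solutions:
 u(y) = C1 + C2*erf(sqrt(30)*y/10)


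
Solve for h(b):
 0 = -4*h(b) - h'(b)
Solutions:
 h(b) = C1*exp(-4*b)


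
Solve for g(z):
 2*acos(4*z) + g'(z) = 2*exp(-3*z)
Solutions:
 g(z) = C1 - 2*z*acos(4*z) + sqrt(1 - 16*z^2)/2 - 2*exp(-3*z)/3


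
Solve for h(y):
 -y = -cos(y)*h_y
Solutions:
 h(y) = C1 + Integral(y/cos(y), y)


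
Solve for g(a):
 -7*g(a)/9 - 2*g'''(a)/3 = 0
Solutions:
 g(a) = C3*exp(-6^(2/3)*7^(1/3)*a/6) + (C1*sin(2^(2/3)*3^(1/6)*7^(1/3)*a/4) + C2*cos(2^(2/3)*3^(1/6)*7^(1/3)*a/4))*exp(6^(2/3)*7^(1/3)*a/12)


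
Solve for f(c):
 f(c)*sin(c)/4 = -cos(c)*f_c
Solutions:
 f(c) = C1*cos(c)^(1/4)


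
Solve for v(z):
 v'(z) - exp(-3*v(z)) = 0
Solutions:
 v(z) = log(C1 + 3*z)/3
 v(z) = log((-3^(1/3) - 3^(5/6)*I)*(C1 + z)^(1/3)/2)
 v(z) = log((-3^(1/3) + 3^(5/6)*I)*(C1 + z)^(1/3)/2)


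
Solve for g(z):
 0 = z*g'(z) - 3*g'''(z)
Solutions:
 g(z) = C1 + Integral(C2*airyai(3^(2/3)*z/3) + C3*airybi(3^(2/3)*z/3), z)


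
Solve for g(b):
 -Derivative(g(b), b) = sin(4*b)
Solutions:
 g(b) = C1 + cos(4*b)/4


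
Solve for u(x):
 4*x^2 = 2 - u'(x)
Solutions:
 u(x) = C1 - 4*x^3/3 + 2*x


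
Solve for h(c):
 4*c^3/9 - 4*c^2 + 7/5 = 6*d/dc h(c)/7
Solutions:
 h(c) = C1 + 7*c^4/54 - 14*c^3/9 + 49*c/30


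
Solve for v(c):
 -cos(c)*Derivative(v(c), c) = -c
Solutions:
 v(c) = C1 + Integral(c/cos(c), c)


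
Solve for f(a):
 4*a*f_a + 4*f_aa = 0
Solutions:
 f(a) = C1 + C2*erf(sqrt(2)*a/2)


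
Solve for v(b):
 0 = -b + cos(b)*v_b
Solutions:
 v(b) = C1 + Integral(b/cos(b), b)


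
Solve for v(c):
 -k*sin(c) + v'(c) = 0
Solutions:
 v(c) = C1 - k*cos(c)


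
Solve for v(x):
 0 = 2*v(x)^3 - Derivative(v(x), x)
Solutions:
 v(x) = -sqrt(2)*sqrt(-1/(C1 + 2*x))/2
 v(x) = sqrt(2)*sqrt(-1/(C1 + 2*x))/2


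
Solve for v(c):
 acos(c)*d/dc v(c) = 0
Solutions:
 v(c) = C1


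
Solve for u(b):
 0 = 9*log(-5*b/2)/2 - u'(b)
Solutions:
 u(b) = C1 + 9*b*log(-b)/2 + 9*b*(-1 - log(2) + log(5))/2


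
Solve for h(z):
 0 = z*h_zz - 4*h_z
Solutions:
 h(z) = C1 + C2*z^5
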